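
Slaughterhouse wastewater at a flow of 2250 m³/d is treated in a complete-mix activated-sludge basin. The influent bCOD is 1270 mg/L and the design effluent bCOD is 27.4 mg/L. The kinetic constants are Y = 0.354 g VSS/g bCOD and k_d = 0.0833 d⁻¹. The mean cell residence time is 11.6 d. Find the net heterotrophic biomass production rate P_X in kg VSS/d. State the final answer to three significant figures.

P_X ≈ 503 kg VSS/d

The observed yield is Y_obs = Y/(1 + k_d·θ_c) = 0.354 / (1 + 0.0833 × 11.6) = 0.354 / 1.966 = 0.1800 g VSS per g bCOD removed.
ΔS = 1270 − 27.4 = 1243 mg/L, so the substrate removal rate is 2250 × 1243/1000 = 2796 kg bCOD/d.
So the net sludge growth is P_X = 0.1800 × 2796 = 503.4 kg VSS/d.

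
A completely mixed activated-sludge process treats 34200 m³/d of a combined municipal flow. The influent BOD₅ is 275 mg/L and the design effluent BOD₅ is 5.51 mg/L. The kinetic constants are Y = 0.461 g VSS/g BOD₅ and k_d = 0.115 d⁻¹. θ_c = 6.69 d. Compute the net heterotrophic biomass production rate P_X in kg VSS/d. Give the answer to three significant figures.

The observed yield is Y_obs = Y/(1 + k_d·θ_c) = 0.461 / (1 + 0.115 × 6.69) = 0.461 / 1.769 = 0.2605 g VSS per g BOD₅ removed.
Mass of BOD₅ removed per day: Q(S₀ − S) = 34200 × 269.5 g/m³ = 9217 kg/d.
P_X = Y_obs · Q(S₀ − S) = 0.2605 × 9217 = 2401 kg VSS/d.

P_X ≈ 2400 kg VSS/d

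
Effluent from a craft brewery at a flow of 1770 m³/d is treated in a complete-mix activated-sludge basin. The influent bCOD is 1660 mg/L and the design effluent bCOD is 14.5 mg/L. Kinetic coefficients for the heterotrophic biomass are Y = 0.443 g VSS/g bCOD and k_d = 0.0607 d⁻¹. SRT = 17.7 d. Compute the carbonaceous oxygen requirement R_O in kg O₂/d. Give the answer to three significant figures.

Correct the yield for decay: Y_obs = Y/(1 + k_d θ_c) = 0.443 / (1 + 0.0607 × 17.7) = 0.443 / 2.074 = 0.2136.
Q·(S₀ − S) = 1770 × (1660 − 14.5) × 10⁻³ = 2913 kg/d removed.
P_X = Y_obs·Q·(S₀ − S) = 0.2136 × 2913 = 622.0 kg VSS/d.
R_O = Q·ΔS − 1.42 P_X = 2913 − 883.2 = 2029 kg O₂/d.

R_O ≈ 2030 kg O₂/d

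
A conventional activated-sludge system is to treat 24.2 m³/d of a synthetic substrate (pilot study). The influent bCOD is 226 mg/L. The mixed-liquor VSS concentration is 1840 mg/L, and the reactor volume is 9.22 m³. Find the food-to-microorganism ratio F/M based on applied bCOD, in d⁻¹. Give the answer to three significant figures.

F/M ≈ 0.322 d⁻¹

Food-to-microorganism ratio F/M = Q S₀ / (V X) = 24.2 × 226 / (9.220 × 1840) = 0.3224 d⁻¹.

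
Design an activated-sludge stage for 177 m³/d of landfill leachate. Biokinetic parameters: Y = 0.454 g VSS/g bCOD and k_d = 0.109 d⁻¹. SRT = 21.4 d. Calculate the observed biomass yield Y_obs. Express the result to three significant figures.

Observed yield with endogenous decay: Y_obs = Y / (1 + k_d·θ_c) = 0.454 / (1 + 0.109 × 21.4) = 0.454 / 3.333 = 0.1362 g VSS/g bCOD.

Y_obs ≈ 0.136 g VSS/g bCOD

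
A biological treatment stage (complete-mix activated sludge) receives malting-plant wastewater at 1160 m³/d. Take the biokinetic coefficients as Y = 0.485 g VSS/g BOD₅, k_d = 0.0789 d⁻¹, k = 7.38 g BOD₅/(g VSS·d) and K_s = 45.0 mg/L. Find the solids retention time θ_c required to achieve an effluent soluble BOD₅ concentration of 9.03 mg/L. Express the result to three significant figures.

Specific growth rate at S = 9.03 mg/L: μ = YkS/(K_s+S) = 0.485·7.38·9.03/(45.0+9.03) = 0.5982 d⁻¹.
1/θ_c = 0.5982 − 0.0789 = 0.5193 d⁻¹, so θ_c = 1.926 d.

θ_c ≈ 1.93 d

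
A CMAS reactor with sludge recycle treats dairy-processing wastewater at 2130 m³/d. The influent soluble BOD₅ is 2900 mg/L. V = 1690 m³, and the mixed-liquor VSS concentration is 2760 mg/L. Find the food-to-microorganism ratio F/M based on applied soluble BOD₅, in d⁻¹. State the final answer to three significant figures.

F/M ≈ 1.32 d⁻¹

F/M = Q·S₀ / (V·X) = 2130 × 2900 / (1690 × 2760) = 1.324 g soluble BOD₅·(g VSS·d)⁻¹.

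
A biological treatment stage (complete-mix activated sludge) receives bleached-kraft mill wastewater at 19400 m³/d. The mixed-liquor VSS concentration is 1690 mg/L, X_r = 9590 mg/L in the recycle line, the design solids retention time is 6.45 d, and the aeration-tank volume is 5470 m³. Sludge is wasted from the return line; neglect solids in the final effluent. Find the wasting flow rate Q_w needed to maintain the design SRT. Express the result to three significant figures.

Q_w = (V·X)/(θ_c X_r) = 5470 × 1690 / (6.45 × 9590) = 149.4 m³/d.

Q_w ≈ 149 m³/d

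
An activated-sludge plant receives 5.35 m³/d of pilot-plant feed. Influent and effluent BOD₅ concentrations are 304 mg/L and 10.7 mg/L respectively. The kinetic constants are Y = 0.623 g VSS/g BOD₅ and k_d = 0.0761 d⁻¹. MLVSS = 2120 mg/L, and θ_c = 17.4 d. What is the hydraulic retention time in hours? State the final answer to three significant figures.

From the SRT design equation V = Y Q (S₀−S) θ_c / [X (1 + k_d θ_c)] = 0.623 × 5.35 × (304 − 10.7) × 17.4 / [2120 × (1 + 0.0761 × 17.4)] = 1.7×10^4 / 4927 = 3.452 m³.
HRT = V/Q = 3.452 m³ / 5.35 m³·d⁻¹ = 0.6453 d × 24 = 15.49 h.

τ ≈ 15.5 h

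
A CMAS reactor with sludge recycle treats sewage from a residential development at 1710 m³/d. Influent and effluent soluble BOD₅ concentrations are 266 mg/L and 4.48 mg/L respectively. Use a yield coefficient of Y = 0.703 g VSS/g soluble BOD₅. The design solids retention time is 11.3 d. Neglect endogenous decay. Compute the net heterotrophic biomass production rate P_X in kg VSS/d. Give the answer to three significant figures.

No decay correction is needed, so Y_obs = Y = 0.703.
ΔS = 266 − 4.48 = 261.5 mg/L, so the substrate removal rate is 1710 × 261.5/1000 = 447.2 kg soluble BOD₅/d.
P_X = Y_obs · Q(S₀ − S) = 0.7030 × 447.2 = 314.4 kg VSS/d.

P_X ≈ 314 kg VSS/d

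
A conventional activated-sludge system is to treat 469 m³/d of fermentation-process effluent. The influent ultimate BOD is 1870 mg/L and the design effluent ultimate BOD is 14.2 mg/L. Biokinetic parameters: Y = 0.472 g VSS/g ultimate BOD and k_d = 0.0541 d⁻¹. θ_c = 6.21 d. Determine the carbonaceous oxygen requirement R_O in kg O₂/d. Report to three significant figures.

R_O ≈ 434 kg O₂/d

Y_obs = Y / (1 + k_d θ_c) = 0.472 / (1 + 0.0541 × 6.21) = 0.472 / 1.336 = 0.3533.
ΔS = 1870 − 14.2 = 1856 mg/L, so the substrate removal rate is 469 × 1856/1000 = 870.4 kg ultimate BOD/d.
P_X = Y_obs·Q·(S₀ − S) = 0.3533 × 870.4 = 307.5 kg VSS/d.
R_O = Q·(S₀ − S) − 1.42·P_X = 870.4 − 1.42 × 307.5 = 433.7 kg O₂/d.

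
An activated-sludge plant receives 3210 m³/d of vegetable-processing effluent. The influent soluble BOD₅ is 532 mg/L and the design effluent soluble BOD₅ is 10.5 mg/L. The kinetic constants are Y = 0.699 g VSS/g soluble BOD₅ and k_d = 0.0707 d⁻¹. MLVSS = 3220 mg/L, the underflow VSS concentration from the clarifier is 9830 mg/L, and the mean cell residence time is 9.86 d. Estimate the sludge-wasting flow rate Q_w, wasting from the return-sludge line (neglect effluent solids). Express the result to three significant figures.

Rearranging the biomass balance for a CMAS with decay, V = Y·Q·ΔS·θ_c / [X·(1+k_d θ_c)] = 0.699 × 3210 × (532 − 10.5) × 9.86 / [3220 × (1 + 0.0707 × 9.86)] = 1.15×10^7 / 5465 = 2111 m³.
θ_c = V·X/(Q_w·X_r) when wasting from the recycle, so Q_w = V·X/(θ_c·X_r) = 2111 × 3220 / (9.86 × 9830) = 70.14 m³/d.

Q_w ≈ 70.1 m³/d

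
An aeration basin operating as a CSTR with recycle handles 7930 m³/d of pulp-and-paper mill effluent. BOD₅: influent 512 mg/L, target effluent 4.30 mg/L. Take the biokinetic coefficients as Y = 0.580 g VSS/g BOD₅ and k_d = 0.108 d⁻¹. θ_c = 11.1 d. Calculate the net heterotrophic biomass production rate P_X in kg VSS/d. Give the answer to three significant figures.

Observed yield with endogenous decay: Y_obs = Y / (1 + k_d·θ_c) = 0.580 / (1 + 0.108 × 11.1) = 0.580 / 2.199 = 0.2638 g VSS/g BOD₅.
Mass of BOD₅ removed per day: Q(S₀ − S) = 7930 × 507.7 g/m³ = 4026 kg/d.
Biomass produced: P_X = Y_obs·Q·ΔS = 0.2638 × 4026 ≈ 1062 kg VSS/d.

P_X ≈ 1060 kg VSS/d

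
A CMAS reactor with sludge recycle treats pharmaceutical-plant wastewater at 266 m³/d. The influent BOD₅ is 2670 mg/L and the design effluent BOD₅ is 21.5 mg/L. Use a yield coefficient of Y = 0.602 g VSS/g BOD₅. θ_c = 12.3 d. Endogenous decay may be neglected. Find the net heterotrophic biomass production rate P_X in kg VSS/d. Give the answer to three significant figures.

Since k_d ≈ 0, Y_obs = Y = 0.602 g VSS/g BOD₅.
Q·(S₀ − S) = 266 × (2670 − 21.5) × 10⁻³ = 704.5 kg/d removed.
Biomass produced: P_X = Y_obs·Q·ΔS = 0.6020 × 704.5 ≈ 424.1 kg VSS/d.

P_X ≈ 424 kg VSS/d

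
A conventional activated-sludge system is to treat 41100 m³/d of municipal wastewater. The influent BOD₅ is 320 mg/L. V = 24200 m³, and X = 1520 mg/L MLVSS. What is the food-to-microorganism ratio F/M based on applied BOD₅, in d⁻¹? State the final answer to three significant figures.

F/M = applied load / biomass = Q·S₀/(V·X) = 41100 × 320 / (24200 × 1520) = 0.3575 d⁻¹.

F/M ≈ 0.358 d⁻¹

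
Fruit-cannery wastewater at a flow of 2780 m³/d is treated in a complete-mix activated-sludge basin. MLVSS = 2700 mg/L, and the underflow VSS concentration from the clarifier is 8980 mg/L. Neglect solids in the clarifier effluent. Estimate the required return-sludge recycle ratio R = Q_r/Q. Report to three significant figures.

Solids balance on the clarifier gives (1+R)X = R·X_r, so R = X/(X_r − X) = 2700 / (8980 − 2700) = 0.4299.

R ≈ 0.430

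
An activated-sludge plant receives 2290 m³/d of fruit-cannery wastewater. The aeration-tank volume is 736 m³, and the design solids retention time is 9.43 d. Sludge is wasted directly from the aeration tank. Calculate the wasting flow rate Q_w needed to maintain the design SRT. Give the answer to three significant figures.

With mixed-liquor wasting, θ_c = V/Q_w, so Q_w = V/θ_c = 736.0/9.43 = 78.05 m³/d.

Q_w ≈ 78.0 m³/d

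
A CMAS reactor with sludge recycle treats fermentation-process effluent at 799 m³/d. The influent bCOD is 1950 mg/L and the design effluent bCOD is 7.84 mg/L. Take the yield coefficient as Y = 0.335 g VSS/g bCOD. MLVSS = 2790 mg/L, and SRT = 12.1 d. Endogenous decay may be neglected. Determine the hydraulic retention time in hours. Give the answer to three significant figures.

τ ≈ 67.7 h

With k_d = 0 the design equation reduces to V = Y Q (S₀−S) θ_c / X = 0.335 × 799 × (1950 − 7.84) × 12.1 / 2790 = 2255 m³.
Hydraulic retention time τ = V/Q = 2255 / 799 = 2.822 d = 67.72 h.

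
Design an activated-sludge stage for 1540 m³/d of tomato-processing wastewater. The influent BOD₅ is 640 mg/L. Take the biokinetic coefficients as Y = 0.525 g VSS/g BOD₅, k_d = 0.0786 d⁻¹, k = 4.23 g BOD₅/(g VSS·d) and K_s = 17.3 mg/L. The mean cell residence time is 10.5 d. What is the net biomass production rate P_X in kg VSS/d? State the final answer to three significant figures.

For a completely mixed reactor with recycle the Lawrence–McCarty relation gives S = K_s·(1 + k_d·θ_c) / [θ_c·(Y·k − k_d) − 1] = 17.3 × (1 + 0.0786 × 10.5) / [10.5 × (0.525 × 4.23 − 0.0786) − 1] = 31.58 / 21.49 = 1.469 mg/L.
The observed yield is Y_obs = Y/(1 + k_d·θ_c) = 0.525 / (1 + 0.0786 × 10.5) = 0.525 / 1.825 = 0.2876 g VSS per g BOD₅ removed.
ΔS = 640 − 1.47 = 638.5 mg/L, so the substrate removal rate is 1540 × 638.5/1000 = 983.3 kg BOD₅/d.
Net biomass production P_X = Y_obs × Q·(S₀ − S) = 0.2876 × 983.3 = 282.8 kg VSS/d.

P_X ≈ 283 kg VSS/d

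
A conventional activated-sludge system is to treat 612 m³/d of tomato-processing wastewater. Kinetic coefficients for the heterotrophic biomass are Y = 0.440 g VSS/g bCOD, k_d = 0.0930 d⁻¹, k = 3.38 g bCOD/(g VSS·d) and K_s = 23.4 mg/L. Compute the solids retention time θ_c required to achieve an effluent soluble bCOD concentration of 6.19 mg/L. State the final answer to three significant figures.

From 1/θ_c = Y·k·S/(K_s + S) − k_d: Y·k·S/(K_s+S) = 0.440 × 3.38 × 6.19 / (23.4 + 6.19) = 0.3111 d⁻¹.
θ_c = 1/(μ − k_d) = 1/(0.3111 − 0.0930) = 1/0.2181 = 4.585 d.

θ_c ≈ 4.58 d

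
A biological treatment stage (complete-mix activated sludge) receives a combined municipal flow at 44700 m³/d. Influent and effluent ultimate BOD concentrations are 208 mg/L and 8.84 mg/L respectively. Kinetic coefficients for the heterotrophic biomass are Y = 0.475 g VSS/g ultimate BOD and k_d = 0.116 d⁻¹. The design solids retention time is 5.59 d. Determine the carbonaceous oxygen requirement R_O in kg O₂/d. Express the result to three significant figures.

Correct the yield for decay: Y_obs = Y/(1 + k_d θ_c) = 0.475 / (1 + 0.116 × 5.59) = 0.475 / 1.648 = 0.2882.
ΔS = 208 − 8.84 = 199.2 mg/L, so the substrate removal rate is 44700 × 199.2/1000 = 8902 kg ultimate BOD/d.
P_X = Y_obs·Q·(S₀ − S) = 0.2882 × 8902 = 2565 kg VSS/d.
R_O = Q·ΔS − 1.42 P_X = 8902 − 3643 = 5260 kg O₂/d.

R_O ≈ 5260 kg O₂/d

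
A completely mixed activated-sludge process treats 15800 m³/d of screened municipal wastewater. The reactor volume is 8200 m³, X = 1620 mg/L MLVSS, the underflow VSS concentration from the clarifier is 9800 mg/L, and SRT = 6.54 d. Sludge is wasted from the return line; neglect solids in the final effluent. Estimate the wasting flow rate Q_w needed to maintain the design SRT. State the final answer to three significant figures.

Q_w ≈ 207 m³/d

Q_w = (V·X)/(θ_c X_r) = 8200 × 1620 / (6.54 × 9800) = 207.3 m³/d.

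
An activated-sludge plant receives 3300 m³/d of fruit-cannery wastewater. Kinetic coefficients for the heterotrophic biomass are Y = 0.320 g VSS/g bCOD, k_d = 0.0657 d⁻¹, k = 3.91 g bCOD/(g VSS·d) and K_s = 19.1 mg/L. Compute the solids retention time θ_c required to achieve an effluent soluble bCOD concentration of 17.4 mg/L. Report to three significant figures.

θ_c ≈ 1.88 d

Specific growth rate at S = 17.4 mg/L: μ = YkS/(K_s+S) = 0.320·3.91·17.4/(19.1+17.4) = 0.5965 d⁻¹.
Then 1/θ_c = μ − k_d = 0.5965 − 0.0657 = 0.5308 d⁻¹, giving θ_c = 1.884 d.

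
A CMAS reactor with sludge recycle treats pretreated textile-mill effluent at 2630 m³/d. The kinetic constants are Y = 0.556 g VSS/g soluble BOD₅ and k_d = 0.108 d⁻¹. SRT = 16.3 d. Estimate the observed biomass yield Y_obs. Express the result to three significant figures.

Y_obs ≈ 0.201 g VSS/g soluble BOD₅

The observed yield is Y_obs = Y/(1 + k_d·θ_c) = 0.556 / (1 + 0.108 × 16.3) = 0.556 / 2.760 = 0.2014 g VSS per g soluble BOD₅ removed.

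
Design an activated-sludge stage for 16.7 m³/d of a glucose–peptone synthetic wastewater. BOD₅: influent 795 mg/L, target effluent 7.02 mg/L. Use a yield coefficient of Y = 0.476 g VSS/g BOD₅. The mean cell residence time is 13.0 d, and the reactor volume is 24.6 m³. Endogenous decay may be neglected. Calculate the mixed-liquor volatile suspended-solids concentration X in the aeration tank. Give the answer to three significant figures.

X ≈ 3310 mg/L

X = Y·Q·ΔS·θ_c / V = 0.476 × 16.7 × (795 − 7.02) × 13.0 / 24.6 = 3310 mg/L.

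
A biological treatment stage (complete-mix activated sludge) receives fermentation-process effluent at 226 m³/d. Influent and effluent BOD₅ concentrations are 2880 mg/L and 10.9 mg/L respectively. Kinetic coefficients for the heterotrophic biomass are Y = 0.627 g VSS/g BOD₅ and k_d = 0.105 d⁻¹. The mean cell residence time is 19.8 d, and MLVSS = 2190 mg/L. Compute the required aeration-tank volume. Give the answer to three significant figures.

From the SRT design equation V = Y Q (S₀−S) θ_c / [X (1 + k_d θ_c)] = 0.627 × 226 × (2880 − 10.9) × 19.8 / [2190 × (1 + 0.105 × 19.8)] = 8.05×10^6 / 6743 = 1194 m³.

V ≈ 1190 m³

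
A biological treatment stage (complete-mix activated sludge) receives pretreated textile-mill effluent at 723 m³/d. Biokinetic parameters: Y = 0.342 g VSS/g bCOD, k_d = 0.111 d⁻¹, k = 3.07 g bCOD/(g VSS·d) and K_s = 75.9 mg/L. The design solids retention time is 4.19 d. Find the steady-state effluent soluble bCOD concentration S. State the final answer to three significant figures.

For a completely mixed reactor with recycle the Lawrence–McCarty relation gives S = K_s·(1 + k_d·θ_c) / [θ_c·(Y·k − k_d) − 1] = 75.9 × (1 + 0.111 × 4.19) / [4.19 × (0.342 × 3.07 − 0.111) − 1] = 111.2 / 2.934 = 37.90 mg/L.

S ≈ 37.9 mg/L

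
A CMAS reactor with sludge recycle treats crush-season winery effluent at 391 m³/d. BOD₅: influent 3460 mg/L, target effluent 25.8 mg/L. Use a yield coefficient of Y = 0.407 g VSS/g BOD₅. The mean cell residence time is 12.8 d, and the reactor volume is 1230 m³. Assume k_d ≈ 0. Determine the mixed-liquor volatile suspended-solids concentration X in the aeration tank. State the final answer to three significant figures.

From V·X = Y·Q·(S₀ − S)·θ_c (decay neglected): X = 0.407 × 391 × (3460 − 25.8) × 12.8 / 1230 = 5687 mg/L.

X ≈ 5690 mg/L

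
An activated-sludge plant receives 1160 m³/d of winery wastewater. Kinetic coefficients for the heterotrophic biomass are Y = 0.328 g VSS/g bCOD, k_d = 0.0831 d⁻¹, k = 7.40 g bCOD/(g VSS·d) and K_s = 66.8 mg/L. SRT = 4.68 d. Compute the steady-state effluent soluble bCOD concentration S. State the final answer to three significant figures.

From the Monod/SRT balance for a CMAS, S = K_s·(1+k_d θ_c)/[θ_c·(Y k − k_d) − 1] = 66.8 × (1 + 0.0831 × 4.68) / [4.68 × (0.328 × 7.40 − 0.0831) − 1] = 92.78 / 9.970 = 9.305 mg/L.

S ≈ 9.31 mg/L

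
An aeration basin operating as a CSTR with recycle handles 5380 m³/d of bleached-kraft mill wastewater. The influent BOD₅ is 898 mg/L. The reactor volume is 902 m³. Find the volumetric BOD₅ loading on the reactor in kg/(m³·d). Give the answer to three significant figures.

L_v ≈ 5.36 kg BOD₅/(m³·d)

Volumetric loading L_v = Q·S₀ / V = 5380 × 898 g/m³ / 902.0 m³ = 5356 g/(m³·d) = 5.356 kg BOD₅/(m³·d).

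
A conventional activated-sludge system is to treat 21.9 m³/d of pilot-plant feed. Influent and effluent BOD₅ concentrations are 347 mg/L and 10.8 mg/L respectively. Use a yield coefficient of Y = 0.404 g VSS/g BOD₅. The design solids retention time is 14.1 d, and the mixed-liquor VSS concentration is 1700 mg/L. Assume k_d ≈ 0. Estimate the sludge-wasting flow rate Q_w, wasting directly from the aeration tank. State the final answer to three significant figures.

Biomass mass balance (decay neglected): V·X = Y·Q·(S₀ − S)·θ_c, so V = 0.404 × 21.9 × (347 − 10.8) × 14.1 / 1700 = 24.67 m³.
With mixed-liquor wasting, θ_c = V/Q_w, so Q_w = V/θ_c = 24.67/14.1 = 1.750 m³/d.

Q_w ≈ 1.75 m³/d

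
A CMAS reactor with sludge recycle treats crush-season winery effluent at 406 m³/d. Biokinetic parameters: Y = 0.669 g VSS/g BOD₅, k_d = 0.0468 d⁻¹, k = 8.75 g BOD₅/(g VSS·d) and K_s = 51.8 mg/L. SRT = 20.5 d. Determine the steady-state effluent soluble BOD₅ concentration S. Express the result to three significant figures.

S ≈ 0.860 mg/L

From the Monod/SRT balance for a CMAS, S = K_s·(1+k_d θ_c)/[θ_c·(Y k − k_d) − 1] = 51.8 × (1 + 0.0468 × 20.5) / [20.5 × (0.669 × 8.75 − 0.0468) − 1] = 101.5 / 118.0 = 0.8598 mg/L.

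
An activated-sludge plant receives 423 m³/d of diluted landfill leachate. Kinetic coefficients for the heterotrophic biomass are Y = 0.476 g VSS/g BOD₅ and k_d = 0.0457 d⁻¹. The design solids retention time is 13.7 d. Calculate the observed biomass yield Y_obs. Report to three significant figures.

Y_obs ≈ 0.293 g VSS/g BOD₅

Correct the yield for decay: Y_obs = Y/(1 + k_d θ_c) = 0.476 / (1 + 0.0457 × 13.7) = 0.476 / 1.626 = 0.2927.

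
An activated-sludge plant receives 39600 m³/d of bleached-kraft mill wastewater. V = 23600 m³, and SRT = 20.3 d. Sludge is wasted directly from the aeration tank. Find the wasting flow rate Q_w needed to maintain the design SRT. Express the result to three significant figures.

With mixed-liquor wasting, θ_c = V/Q_w, so Q_w = V/θ_c = 23600/20.3 = 1163 m³/d.

Q_w ≈ 1160 m³/d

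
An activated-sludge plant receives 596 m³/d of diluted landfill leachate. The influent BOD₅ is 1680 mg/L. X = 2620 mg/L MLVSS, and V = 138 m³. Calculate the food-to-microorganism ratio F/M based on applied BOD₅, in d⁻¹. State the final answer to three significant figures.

Food-to-microorganism ratio F/M = Q S₀ / (V X) = 596 × 1680 / (138.0 × 2620) = 2.769 d⁻¹.

F/M ≈ 2.77 d⁻¹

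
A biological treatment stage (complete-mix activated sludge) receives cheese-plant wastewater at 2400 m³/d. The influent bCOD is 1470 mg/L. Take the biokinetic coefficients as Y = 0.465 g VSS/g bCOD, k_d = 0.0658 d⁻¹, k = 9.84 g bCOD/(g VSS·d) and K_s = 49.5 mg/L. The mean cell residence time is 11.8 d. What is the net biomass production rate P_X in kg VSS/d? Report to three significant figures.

P_X ≈ 922 kg VSS/d

For a completely mixed reactor with recycle the Lawrence–McCarty relation gives S = K_s·(1 + k_d·θ_c) / [θ_c·(Y·k − k_d) − 1] = 49.5 × (1 + 0.0658 × 11.8) / [11.8 × (0.465 × 9.84 − 0.0658) − 1] = 87.93 / 52.22 = 1.684 mg/L.
Y_obs = Y / (1 + k_d θ_c) = 0.465 / (1 + 0.0658 × 11.8) = 0.465 / 1.776 = 0.2618.
ΔS = 1470 − 1.68 = 1468 mg/L, so the substrate removal rate is 2400 × 1468/1000 = 3524 kg bCOD/d.
P_X = Y_obs · Q(S₀ − S) = 0.2618 × 3524 = 922.4 kg VSS/d.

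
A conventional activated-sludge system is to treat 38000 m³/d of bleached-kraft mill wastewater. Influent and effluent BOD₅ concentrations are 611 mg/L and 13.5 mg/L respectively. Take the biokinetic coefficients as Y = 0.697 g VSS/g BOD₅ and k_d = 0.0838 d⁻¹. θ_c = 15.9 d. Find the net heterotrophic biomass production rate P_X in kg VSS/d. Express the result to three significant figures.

The observed yield is Y_obs = Y/(1 + k_d·θ_c) = 0.697 / (1 + 0.0838 × 15.9) = 0.697 / 2.332 = 0.2988 g VSS per g BOD₅ removed.
ΔS = 611 − 13.5 = 597.5 mg/L, so the substrate removal rate is 38000 × 597.5/1000 = 22705 kg BOD₅/d.
Net biomass production P_X = Y_obs × Q·(S₀ − S) = 0.2988 × 22705 = 6785 kg VSS/d.

P_X ≈ 6780 kg VSS/d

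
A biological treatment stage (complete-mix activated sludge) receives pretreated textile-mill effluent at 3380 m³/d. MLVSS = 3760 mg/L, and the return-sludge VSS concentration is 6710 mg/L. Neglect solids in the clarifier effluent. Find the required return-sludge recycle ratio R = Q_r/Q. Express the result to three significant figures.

R ≈ 1.27

Solids balance on the clarifier gives (1+R)X = R·X_r, so R = X/(X_r − X) = 3760 / (6710 − 3760) = 1.275.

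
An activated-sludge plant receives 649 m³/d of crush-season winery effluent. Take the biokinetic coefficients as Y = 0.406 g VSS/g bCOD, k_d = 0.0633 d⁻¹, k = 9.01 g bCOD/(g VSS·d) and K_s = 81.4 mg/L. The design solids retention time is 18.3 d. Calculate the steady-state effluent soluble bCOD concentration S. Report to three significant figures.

S ≈ 2.71 mg/L

From the Monod/SRT balance for a CMAS, S = K_s·(1+k_d θ_c)/[θ_c·(Y k − k_d) − 1] = 81.4 × (1 + 0.0633 × 18.3) / [18.3 × (0.406 × 9.01 − 0.0633) − 1] = 175.7 / 64.78 = 2.712 mg/L.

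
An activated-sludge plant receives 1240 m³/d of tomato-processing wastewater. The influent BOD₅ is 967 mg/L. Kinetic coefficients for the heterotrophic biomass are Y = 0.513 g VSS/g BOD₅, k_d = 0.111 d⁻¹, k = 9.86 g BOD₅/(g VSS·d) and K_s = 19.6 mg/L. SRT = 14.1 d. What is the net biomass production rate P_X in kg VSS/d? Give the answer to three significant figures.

For a completely mixed reactor with recycle the Lawrence–McCarty relation gives S = K_s·(1 + k_d·θ_c) / [θ_c·(Y·k − k_d) − 1] = 19.6 × (1 + 0.111 × 14.1) / [14.1 × (0.513 × 9.86 − 0.111) − 1] = 50.28 / 68.76 = 0.7312 mg/L.
The observed yield is Y_obs = Y/(1 + k_d·θ_c) = 0.513 / (1 + 0.111 × 14.1) = 0.513 / 2.565 = 0.2000 g VSS per g BOD₅ removed.
Mass of BOD₅ removed per day: Q(S₀ − S) = 1240 × 966.3 g/m³ = 1198 kg/d.
Net biomass production P_X = Y_obs × Q·(S₀ − S) = 0.2000 × 1198 = 239.6 kg VSS/d.

P_X ≈ 240 kg VSS/d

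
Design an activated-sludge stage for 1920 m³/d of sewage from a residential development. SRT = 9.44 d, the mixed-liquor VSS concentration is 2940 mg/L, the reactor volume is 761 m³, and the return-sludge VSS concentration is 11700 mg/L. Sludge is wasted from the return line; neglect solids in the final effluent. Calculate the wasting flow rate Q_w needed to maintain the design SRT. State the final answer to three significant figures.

Q_w ≈ 20.3 m³/d

Wasting from the return line (neglecting effluent solids): Q_w = V·X / (θ_c·X_r) = 761.0 × 2940 / (9.44 × 11700) = 20.26 m³/d.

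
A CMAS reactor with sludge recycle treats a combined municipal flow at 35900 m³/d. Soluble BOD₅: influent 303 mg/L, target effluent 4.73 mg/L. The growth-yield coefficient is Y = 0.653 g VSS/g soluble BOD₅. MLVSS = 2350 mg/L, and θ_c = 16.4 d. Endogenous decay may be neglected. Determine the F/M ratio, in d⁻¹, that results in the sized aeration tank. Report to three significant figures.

F/M ≈ 0.0949 d⁻¹

Biomass mass balance (decay neglected): V·X = Y·Q·(S₀ − S)·θ_c, so V = 0.653 × 35900 × (303 − 4.73) × 16.4 / 2350 = 48797 m³.
F/M = applied load / biomass = Q·S₀/(V·X) = 35900 × 303 / (48797 × 2350) = 0.09486 d⁻¹.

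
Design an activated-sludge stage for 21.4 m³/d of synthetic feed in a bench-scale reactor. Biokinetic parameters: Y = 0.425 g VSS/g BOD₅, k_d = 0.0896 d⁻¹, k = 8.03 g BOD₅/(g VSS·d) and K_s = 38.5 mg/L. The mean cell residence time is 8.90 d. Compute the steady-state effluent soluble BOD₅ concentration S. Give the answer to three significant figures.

For a completely mixed reactor with recycle the Lawrence–McCarty relation gives S = K_s·(1 + k_d·θ_c) / [θ_c·(Y·k − k_d) − 1] = 38.5 × (1 + 0.0896 × 8.90) / [8.90 × (0.425 × 8.03 − 0.0896) − 1] = 69.20 / 28.58 = 2.422 mg/L.

S ≈ 2.42 mg/L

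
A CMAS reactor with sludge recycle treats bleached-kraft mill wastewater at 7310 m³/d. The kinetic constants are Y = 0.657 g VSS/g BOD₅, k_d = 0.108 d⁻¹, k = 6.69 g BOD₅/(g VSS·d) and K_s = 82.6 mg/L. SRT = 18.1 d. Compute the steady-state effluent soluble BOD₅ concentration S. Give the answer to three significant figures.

Effluent substrate depends only on kinetics and SRT: S = K_s(1 + k_d θ_c) / [θ_c(Yk − k_d) − 1] = 82.6 × (1 + 0.108 × 18.1) / [18.1 × (0.657 × 6.69 − 0.108) − 1] = 244.1 / 76.60 = 3.186 mg/L.

S ≈ 3.19 mg/L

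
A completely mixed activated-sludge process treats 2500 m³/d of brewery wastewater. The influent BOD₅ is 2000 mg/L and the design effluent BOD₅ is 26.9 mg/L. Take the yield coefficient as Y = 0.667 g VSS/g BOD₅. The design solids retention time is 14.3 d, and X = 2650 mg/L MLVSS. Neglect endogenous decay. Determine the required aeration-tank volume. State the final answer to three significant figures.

V ≈ 17800 m³

With k_d = 0 the design equation reduces to V = Y Q (S₀−S) θ_c / X = 0.667 × 2500 × (2000 − 26.9) × 14.3 / 2650 = 17754 m³.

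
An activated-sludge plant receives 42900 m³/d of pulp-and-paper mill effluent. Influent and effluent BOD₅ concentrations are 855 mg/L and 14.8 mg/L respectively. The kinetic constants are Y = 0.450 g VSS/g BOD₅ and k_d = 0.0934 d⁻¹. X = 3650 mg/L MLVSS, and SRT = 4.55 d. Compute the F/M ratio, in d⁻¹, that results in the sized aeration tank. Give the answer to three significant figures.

Steady-state biomass mass balance: V·X·(1 + k_d·θ_c) = Y·Q·(S₀ − S)·θ_c, so V = 0.450 × 42900 × (855 − 14.8) × 4.55 / [3650 × (1 + 0.0934 × 4.55)] = 7.38×10^7 / 5201 = 14189 m³.
F/M = Q·S₀ / (V·X) = 42900 × 855 / (14189 × 3650) = 0.7082 g BOD₅·(g VSS·d)⁻¹.

F/M ≈ 0.708 d⁻¹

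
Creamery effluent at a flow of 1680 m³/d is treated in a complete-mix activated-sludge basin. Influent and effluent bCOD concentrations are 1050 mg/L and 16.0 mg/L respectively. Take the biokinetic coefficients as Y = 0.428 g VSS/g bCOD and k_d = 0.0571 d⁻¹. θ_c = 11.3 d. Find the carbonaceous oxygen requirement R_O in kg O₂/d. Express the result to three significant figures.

Observed yield with endogenous decay: Y_obs = Y / (1 + k_d·θ_c) = 0.428 / (1 + 0.0571 × 11.3) = 0.428 / 1.645 = 0.2601 g VSS/g bCOD.
ΔS = 1050 − 16.0 = 1034 mg/L, so the substrate removal rate is 1680 × 1034/1000 = 1737 kg bCOD/d.
Biomass synthesised: P_X = Y_obs × 1737 = 451.9 kg VSS/d.
Carbonaceous O₂ demand = substrate oxidised − cell-mass equivalent = 1737 − 1.42 × 451.9 = 1095 kg O₂/d.

R_O ≈ 1100 kg O₂/d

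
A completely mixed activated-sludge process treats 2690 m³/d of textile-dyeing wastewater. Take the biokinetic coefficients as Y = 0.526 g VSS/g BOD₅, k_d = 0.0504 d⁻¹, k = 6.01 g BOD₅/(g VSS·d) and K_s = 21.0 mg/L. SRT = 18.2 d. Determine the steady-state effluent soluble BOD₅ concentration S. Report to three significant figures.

For a completely mixed reactor with recycle the Lawrence–McCarty relation gives S = K_s·(1 + k_d·θ_c) / [θ_c·(Y·k − k_d) − 1] = 21.0 × (1 + 0.0504 × 18.2) / [18.2 × (0.526 × 6.01 − 0.0504) − 1] = 40.26 / 55.62 = 0.7239 mg/L.

S ≈ 0.724 mg/L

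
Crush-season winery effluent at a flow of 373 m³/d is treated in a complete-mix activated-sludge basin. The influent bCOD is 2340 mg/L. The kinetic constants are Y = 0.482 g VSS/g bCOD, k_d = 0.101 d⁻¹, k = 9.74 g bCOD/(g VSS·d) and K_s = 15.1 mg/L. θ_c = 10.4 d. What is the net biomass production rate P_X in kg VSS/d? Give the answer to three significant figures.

P_X ≈ 205 kg VSS/d

From the Monod/SRT balance for a CMAS, S = K_s·(1+k_d θ_c)/[θ_c·(Y k − k_d) − 1] = 15.1 × (1 + 0.101 × 10.4) / [10.4 × (0.482 × 9.74 − 0.101) − 1] = 30.96 / 46.77 = 0.6619 mg/L.
Y_obs = Y / (1 + k_d θ_c) = 0.482 / (1 + 0.101 × 10.4) = 0.482 / 2.050 = 0.2351.
Substrate removed = Q·(S₀ − S) = 373 m³/d × (2340 − 0.662) g/m³ = 8.73×10^5 g/d = 872.6 kg/d.
So the net sludge growth is P_X = 0.2351 × 872.6 = 205.1 kg VSS/d.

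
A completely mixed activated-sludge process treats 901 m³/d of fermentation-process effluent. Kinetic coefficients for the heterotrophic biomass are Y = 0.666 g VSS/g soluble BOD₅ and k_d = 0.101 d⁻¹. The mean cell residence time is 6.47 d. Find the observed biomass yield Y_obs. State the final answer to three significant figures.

Y_obs ≈ 0.403 g VSS/g soluble BOD₅

Y_obs = Y / (1 + k_d θ_c) = 0.666 / (1 + 0.101 × 6.47) = 0.666 / 1.653 = 0.4028.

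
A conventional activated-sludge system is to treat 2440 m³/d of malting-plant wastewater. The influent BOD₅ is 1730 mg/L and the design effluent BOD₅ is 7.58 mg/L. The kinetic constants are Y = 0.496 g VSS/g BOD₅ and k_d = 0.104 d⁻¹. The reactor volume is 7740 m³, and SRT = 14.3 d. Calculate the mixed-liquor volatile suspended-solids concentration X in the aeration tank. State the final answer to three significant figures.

X ≈ 1550 mg/L

Solving the biomass balance for X: X = Y Q (S₀−S) θ_c / [V (1+k_d θ_c)] = 0.496 × 2440 × (1730 − 7.58) × 14.3 / [7740 × (1 + 0.104 × 14.3)] = 1548 mg/L.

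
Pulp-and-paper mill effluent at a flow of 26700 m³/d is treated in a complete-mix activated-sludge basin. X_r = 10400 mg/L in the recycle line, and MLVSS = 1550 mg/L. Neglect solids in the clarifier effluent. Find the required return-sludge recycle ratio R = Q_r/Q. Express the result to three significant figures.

R ≈ 0.175

Mass balance around the secondary clarifier (neglecting effluent solids): R = X / (X_r − X) = 1550 / (10400 − 1550) = 0.1751.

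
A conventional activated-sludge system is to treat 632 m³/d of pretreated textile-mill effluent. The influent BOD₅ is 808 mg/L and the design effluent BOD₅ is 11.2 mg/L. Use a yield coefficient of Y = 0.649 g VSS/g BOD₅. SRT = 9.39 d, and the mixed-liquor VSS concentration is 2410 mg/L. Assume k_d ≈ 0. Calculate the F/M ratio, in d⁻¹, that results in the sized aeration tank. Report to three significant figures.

F/M ≈ 0.166 d⁻¹

V·X = Y·Q·ΔS·θ_c gives V = 0.649 × 632 × (808 − 11.2) × 9.39 / 2410 = 1273 m³.
F/M = Q·S₀ / (V·X) = 632 × 808 / (1273 × 2410) = 0.1664 g BOD₅·(g VSS·d)⁻¹.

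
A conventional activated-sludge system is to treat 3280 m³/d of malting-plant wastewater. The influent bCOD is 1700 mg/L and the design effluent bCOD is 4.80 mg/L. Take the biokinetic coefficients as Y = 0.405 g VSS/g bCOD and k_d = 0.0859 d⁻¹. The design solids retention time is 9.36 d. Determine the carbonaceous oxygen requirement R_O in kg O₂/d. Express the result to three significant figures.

Correct the yield for decay: Y_obs = Y/(1 + k_d θ_c) = 0.405 / (1 + 0.0859 × 9.36) = 0.405 / 1.804 = 0.2245.
ΔS = 1700 − 4.80 = 1695 mg/L, so the substrate removal rate is 3280 × 1695/1000 = 5560 kg bCOD/d.
Net sludge production P_X = 0.2245 × 5560 = 1248 kg VSS/d.
R_O = Q·ΔS − 1.42 P_X = 5560 − 1773 = 3788 kg O₂/d.

R_O ≈ 3790 kg O₂/d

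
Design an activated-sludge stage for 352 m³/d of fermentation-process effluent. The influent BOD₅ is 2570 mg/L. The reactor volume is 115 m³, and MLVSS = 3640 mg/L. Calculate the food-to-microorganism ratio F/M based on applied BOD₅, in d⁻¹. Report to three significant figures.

F/M ≈ 2.16 d⁻¹

F/M = Q·S₀ / (V·X) = 352 × 2570 / (115.0 × 3640) = 2.161 g BOD₅·(g VSS·d)⁻¹.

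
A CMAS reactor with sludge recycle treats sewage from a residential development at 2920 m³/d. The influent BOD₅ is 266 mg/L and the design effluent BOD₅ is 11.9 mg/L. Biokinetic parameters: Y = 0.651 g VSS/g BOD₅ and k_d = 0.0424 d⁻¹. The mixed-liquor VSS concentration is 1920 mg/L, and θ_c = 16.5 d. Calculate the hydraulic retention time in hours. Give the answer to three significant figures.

Rearranging the biomass balance for a CMAS with decay, V = Y·Q·ΔS·θ_c / [X·(1+k_d θ_c)] = 0.651 × 2920 × (266 − 11.9) × 16.5 / [1920 × (1 + 0.0424 × 16.5)] = 7.97×10^6 / 3263 = 2442 m³.
τ = V/Q = 2442/2920 = 0.8364 d, or 20.07 h.

τ ≈ 20.1 h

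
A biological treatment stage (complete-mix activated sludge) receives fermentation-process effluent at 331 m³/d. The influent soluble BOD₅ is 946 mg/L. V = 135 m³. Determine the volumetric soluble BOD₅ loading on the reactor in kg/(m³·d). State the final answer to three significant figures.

L_v = Q S₀ / V = 331 × 946 × 10⁻³ / 135.0 = 2.319 kg/(m³·d).

L_v ≈ 2.32 kg soluble BOD₅/(m³·d)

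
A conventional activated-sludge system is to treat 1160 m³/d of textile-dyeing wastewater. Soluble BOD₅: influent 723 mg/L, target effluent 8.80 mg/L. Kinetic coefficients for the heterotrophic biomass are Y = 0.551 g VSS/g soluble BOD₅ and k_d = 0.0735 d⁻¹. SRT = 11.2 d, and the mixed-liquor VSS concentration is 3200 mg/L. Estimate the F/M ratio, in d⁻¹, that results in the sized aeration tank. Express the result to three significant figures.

F/M ≈ 0.299 d⁻¹

Steady-state biomass mass balance: V·X·(1 + k_d·θ_c) = Y·Q·(S₀ − S)·θ_c, so V = 0.551 × 1160 × (723 − 8.80) × 11.2 / [3200 × (1 + 0.0735 × 11.2)] = 5.11×10^6 / 5834 = 876.3 m³.
Food-to-microorganism ratio F/M = Q S₀ / (V X) = 1160 × 723 / (876.3 × 3200) = 0.2991 d⁻¹.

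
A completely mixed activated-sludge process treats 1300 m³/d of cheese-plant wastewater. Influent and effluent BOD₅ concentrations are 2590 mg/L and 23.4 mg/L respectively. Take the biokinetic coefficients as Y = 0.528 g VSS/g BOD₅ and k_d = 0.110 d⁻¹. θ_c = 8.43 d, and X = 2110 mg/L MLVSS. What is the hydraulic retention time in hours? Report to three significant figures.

Rearranging the biomass balance for a CMAS with decay, V = Y·Q·ΔS·θ_c / [X·(1+k_d θ_c)] = 0.528 × 1300 × (2590 − 23.4) × 8.43 / [2110 × (1 + 0.110 × 8.43)] = 1.49×10^7 / 4067 = 3652 m³.
HRT = V/Q = 3652 m³ / 1300 m³·d⁻¹ = 2.809 d × 24 = 67.42 h.

τ ≈ 67.4 h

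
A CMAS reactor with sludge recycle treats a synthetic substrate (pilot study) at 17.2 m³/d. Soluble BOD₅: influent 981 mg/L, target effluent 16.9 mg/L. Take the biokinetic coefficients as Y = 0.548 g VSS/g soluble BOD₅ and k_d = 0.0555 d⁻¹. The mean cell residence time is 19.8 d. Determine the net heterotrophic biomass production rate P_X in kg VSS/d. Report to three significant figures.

Observed yield with endogenous decay: Y_obs = Y / (1 + k_d·θ_c) = 0.548 / (1 + 0.0555 × 19.8) = 0.548 / 2.099 = 0.2611 g VSS/g soluble BOD₅.
Substrate removed = Q·(S₀ − S) = 17.2 m³/d × (981 − 16.9) g/m³ = 1.66×10^4 g/d = 16.58 kg/d.
So the net sludge growth is P_X = 0.2611 × 16.58 = 4.330 kg VSS/d.

P_X ≈ 4.33 kg VSS/d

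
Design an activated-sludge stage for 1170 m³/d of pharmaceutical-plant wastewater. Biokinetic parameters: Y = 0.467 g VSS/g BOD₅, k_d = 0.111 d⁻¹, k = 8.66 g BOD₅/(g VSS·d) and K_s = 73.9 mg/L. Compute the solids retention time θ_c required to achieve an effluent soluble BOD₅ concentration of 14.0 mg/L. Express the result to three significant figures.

θ_c ≈ 1.88 d

At the target effluent, Y k S/(K_s+S) = 0.467×8.66×14.0/87.90 = 0.6441 d⁻¹.
θ_c = 1/(μ − k_d) = 1/(0.6441 − 0.111) = 1/0.5331 = 1.876 d.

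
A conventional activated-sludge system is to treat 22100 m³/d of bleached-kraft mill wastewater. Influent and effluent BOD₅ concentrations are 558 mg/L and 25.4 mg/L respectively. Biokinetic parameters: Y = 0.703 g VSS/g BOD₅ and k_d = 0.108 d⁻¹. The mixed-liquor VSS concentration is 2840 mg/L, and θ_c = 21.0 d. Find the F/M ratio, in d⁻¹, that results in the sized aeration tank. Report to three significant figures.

Rearranging the biomass balance for a CMAS with decay, V = Y·Q·ΔS·θ_c / [X·(1+k_d θ_c)] = 0.703 × 22100 × (558 − 25.4) × 21.0 / [2840 × (1 + 0.108 × 21.0)] = 1.74×10^8 / 9281 = 18723 m³.
F/M = applied load / biomass = Q·S₀/(V·X) = 22100 × 558 / (18723 × 2840) = 0.2319 d⁻¹.

F/M ≈ 0.232 d⁻¹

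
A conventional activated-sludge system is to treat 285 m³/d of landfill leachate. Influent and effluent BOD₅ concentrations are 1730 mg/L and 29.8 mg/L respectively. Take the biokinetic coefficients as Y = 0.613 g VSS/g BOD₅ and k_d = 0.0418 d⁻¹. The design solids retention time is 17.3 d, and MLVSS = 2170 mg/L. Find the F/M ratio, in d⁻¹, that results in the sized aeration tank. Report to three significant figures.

Steady-state biomass mass balance: V·X·(1 + k_d·θ_c) = Y·Q·(S₀ − S)·θ_c, so V = 0.613 × 285 × (1730 − 29.8) × 17.3 / [2170 × (1 + 0.0418 × 17.3)] = 5.14×10^6 / 3739 = 1374 m³.
Food-to-microorganism ratio F/M = Q S₀ / (V X) = 285 × 1730 / (1374 × 2170) = 0.1653 d⁻¹.

F/M ≈ 0.165 d⁻¹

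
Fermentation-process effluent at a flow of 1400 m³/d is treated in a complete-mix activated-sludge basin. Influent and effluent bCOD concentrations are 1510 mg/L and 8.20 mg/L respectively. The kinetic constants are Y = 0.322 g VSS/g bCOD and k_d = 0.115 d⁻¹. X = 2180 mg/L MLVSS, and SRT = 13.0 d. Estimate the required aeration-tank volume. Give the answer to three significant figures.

V ≈ 1620 m³

Rearranging the biomass balance for a CMAS with decay, V = Y·Q·ΔS·θ_c / [X·(1+k_d θ_c)] = 0.322 × 1400 × (1510 − 8.20) × 13.0 / [2180 × (1 + 0.115 × 13.0)] = 8.8×10^6 / 5439 = 1618 m³.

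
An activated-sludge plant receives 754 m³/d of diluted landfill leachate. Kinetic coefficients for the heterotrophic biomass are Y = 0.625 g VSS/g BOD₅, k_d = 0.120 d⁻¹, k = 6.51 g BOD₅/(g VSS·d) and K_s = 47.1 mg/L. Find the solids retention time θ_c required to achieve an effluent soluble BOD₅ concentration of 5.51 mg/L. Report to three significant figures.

θ_c ≈ 3.27 d

At the target effluent, Y k S/(K_s+S) = 0.625×6.51×5.51/52.61 = 0.4261 d⁻¹.
Then 1/θ_c = μ − k_d = 0.4261 − 0.120 = 0.3061 d⁻¹, giving θ_c = 3.267 d.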